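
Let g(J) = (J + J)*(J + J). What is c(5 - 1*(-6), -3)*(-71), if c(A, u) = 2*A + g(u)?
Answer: -4118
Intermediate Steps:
g(J) = 4*J² (g(J) = (2*J)*(2*J) = 4*J²)
c(A, u) = 2*A + 4*u²
c(5 - 1*(-6), -3)*(-71) = (2*(5 - 1*(-6)) + 4*(-3)²)*(-71) = (2*(5 + 6) + 4*9)*(-71) = (2*11 + 36)*(-71) = (22 + 36)*(-71) = 58*(-71) = -4118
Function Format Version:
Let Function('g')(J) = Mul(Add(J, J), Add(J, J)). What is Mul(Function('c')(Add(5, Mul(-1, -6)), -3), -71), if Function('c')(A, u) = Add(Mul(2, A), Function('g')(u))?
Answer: -4118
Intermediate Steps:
Function('g')(J) = Mul(4, Pow(J, 2)) (Function('g')(J) = Mul(Mul(2, J), Mul(2, J)) = Mul(4, Pow(J, 2)))
Function('c')(A, u) = Add(Mul(2, A), Mul(4, Pow(u, 2)))
Mul(Function('c')(Add(5, Mul(-1, -6)), -3), -71) = Mul(Add(Mul(2, Add(5, Mul(-1, -6))), Mul(4, Pow(-3, 2))), -71) = Mul(Add(Mul(2, Add(5, 6)), Mul(4, 9)), -71) = Mul(Add(Mul(2, 11), 36), -71) = Mul(Add(22, 36), -71) = Mul(58, -71) = -4118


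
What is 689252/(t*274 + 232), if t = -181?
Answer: -344626/24681 ≈ -13.963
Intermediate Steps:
689252/(t*274 + 232) = 689252/(-181*274 + 232) = 689252/(-49594 + 232) = 689252/(-49362) = 689252*(-1/49362) = -344626/24681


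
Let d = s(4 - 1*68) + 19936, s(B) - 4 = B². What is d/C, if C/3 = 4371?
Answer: 8012/4371 ≈ 1.8330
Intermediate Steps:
s(B) = 4 + B²
C = 13113 (C = 3*4371 = 13113)
d = 24036 (d = (4 + (4 - 1*68)²) + 19936 = (4 + (4 - 68)²) + 19936 = (4 + (-64)²) + 19936 = (4 + 4096) + 19936 = 4100 + 19936 = 24036)
d/C = 24036/13113 = 24036*(1/13113) = 8012/4371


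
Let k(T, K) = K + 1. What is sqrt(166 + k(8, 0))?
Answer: sqrt(167) ≈ 12.923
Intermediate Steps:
k(T, K) = 1 + K
sqrt(166 + k(8, 0)) = sqrt(166 + (1 + 0)) = sqrt(166 + 1) = sqrt(167)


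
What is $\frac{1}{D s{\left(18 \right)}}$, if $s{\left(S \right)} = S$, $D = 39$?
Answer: $\frac{1}{702} \approx 0.0014245$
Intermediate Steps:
$\frac{1}{D s{\left(18 \right)}} = \frac{1}{39 \cdot 18} = \frac{1}{702}$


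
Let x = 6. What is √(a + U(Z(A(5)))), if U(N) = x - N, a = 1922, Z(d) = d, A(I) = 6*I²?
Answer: √1778 ≈ 42.166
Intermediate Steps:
U(N) = 6 - N
√(a + U(Z(A(5)))) = √(1922 + (6 - 6*5²)) = √(1922 + (6 - 6*25)) = √(1922 + (6 - 1*150)) = √(1922 + (6 - 150)) = √(1922 - 144) = √1778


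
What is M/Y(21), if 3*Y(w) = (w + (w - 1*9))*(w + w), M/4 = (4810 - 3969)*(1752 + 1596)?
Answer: 1877112/77 ≈ 24378.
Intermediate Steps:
M = 11262672 (M = 4*((4810 - 3969)*(1752 + 1596)) = 4*(841*3348) = 4*2815668 = 11262672)
Y(w) = 2*w*(-9 + 2*w)/3 (Y(w) = ((w + (w - 1*9))*(w + w))/3 = ((w + (w - 9))*(2*w))/3 = ((w + (-9 + w))*(2*w))/3 = ((-9 + 2*w)*(2*w))/3 = (2*w*(-9 + 2*w))/3 = 2*w*(-9 + 2*w)/3)
M/Y(21) = 11262672/(((⅔)*21*(-9 + 2*21))) = 11262672/(((⅔)*21*(-9 + 42))) = 11262672/(((⅔)*21*33)) = 11262672/462 = 11262672*(1/462) = 1877112/77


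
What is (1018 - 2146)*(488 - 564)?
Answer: 85728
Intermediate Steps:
(1018 - 2146)*(488 - 564) = -1128*(-76) = 85728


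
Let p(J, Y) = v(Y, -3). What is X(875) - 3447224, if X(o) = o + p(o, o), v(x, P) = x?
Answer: -3445474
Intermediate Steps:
p(J, Y) = Y
X(o) = 2*o (X(o) = o + o = 2*o)
X(875) - 3447224 = 2*875 - 3447224 = 1750 - 3447224 = -3445474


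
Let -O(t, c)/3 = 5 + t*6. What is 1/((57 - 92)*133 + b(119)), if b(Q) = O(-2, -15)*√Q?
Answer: -95/441154 - 3*√119/3088078 ≈ -0.00022594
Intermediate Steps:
O(t, c) = -15 - 18*t (O(t, c) = -3*(5 + t*6) = -3*(5 + 6*t) = -15 - 18*t)
b(Q) = 21*√Q (b(Q) = (-15 - 18*(-2))*√Q = (-15 + 36)*√Q = 21*√Q)
1/((57 - 92)*133 + b(119)) = 1/((57 - 92)*133 + 21*√119) = 1/(-35*133 + 21*√119) = 1/(-4655 + 21*√119)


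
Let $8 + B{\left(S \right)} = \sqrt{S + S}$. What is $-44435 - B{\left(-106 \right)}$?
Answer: $-44427 - 2 i \sqrt{53} \approx -44427.0 - 14.56 i$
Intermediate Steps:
$B{\left(S \right)} = -8 + \sqrt{2} \sqrt{S}$ ($B{\left(S \right)} = -8 + \sqrt{S + S} = -8 + \sqrt{2 S} = -8 + \sqrt{2} \sqrt{S}$)
$-44435 - B{\left(-106 \right)} = -44435 - \left(-8 + \sqrt{2} \sqrt{-106}\right) = -44435 - \left(-8 + \sqrt{2} i \sqrt{106}\right) = -44435 - \left(-8 + 2 i \sqrt{53}\right) = -44435 + \left(8 - 2 i \sqrt{53}\right) = -44427 - 2 i \sqrt{53}$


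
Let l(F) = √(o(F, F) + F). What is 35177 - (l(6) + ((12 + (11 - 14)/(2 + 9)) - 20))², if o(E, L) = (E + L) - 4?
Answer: 4246442/121 + 182*√14/11 ≈ 35157.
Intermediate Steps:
o(E, L) = -4 + E + L
l(F) = √(-4 + 3*F) (l(F) = √((-4 + F + F) + F) = √((-4 + 2*F) + F) = √(-4 + 3*F))
35177 - (l(6) + ((12 + (11 - 14)/(2 + 9)) - 20))² = 35177 - (√(-4 + 3*6) + ((12 + (11 - 14)/(2 + 9)) - 20))² = 35177 - (√(-4 + 18) + ((12 - 3/11) - 20))² = 35177 - (√14 + ((12 - 3*1/11) - 20))² = 35177 - (√14 + ((12 - 3/11) - 20))² = 35177 - (√14 + (129/11 - 20))² = 35177 - (√14 - 91/11)² = 35177 - (-91/11 + √14)²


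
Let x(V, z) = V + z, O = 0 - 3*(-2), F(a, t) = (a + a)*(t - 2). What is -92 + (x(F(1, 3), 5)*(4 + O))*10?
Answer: 608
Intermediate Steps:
F(a, t) = 2*a*(-2 + t) (F(a, t) = (2*a)*(-2 + t) = 2*a*(-2 + t))
O = 6 (O = 0 - 1*(-6) = 0 + 6 = 6)
-92 + (x(F(1, 3), 5)*(4 + O))*10 = -92 + ((2*1*(-2 + 3) + 5)*(4 + 6))*10 = -92 + ((2*1*1 + 5)*10)*10 = -92 + ((2 + 5)*10)*10 = -92 + (7*10)*10 = -92 + 70*10 = -92 + 700 = 608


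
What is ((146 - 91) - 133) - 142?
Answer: -220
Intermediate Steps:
((146 - 91) - 133) - 142 = (55 - 133) - 142 = -78 - 142 = -220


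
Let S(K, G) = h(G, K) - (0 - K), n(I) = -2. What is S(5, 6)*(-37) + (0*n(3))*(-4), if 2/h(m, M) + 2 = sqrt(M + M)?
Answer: -629/3 - 37*sqrt(10)/3 ≈ -248.67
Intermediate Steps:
h(m, M) = 2/(-2 + sqrt(2)*sqrt(M)) (h(m, M) = 2/(-2 + sqrt(M + M)) = 2/(-2 + sqrt(2*M)) = 2/(-2 + sqrt(2)*sqrt(M)))
S(K, G) = K + 2/(-2 + sqrt(2)*sqrt(K)) (S(K, G) = 2/(-2 + sqrt(2)*sqrt(K)) - (0 - K) = 2/(-2 + sqrt(2)*sqrt(K)) - (-1)*K = 2/(-2 + sqrt(2)*sqrt(K)) + K = K + 2/(-2 + sqrt(2)*sqrt(K)))
S(5, 6)*(-37) + (0*n(3))*(-4) = (5 + 2/(-2 + sqrt(2)*sqrt(5)))*(-37) + (0*(-2))*(-4) = (5 + 2/(-2 + sqrt(10)))*(-37) + 0*(-4) = (-185 - 74/(-2 + sqrt(10))) + 0 = -185 - 74/(-2 + sqrt(10))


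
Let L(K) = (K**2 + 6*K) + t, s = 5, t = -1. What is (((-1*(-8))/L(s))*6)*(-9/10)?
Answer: -4/5 ≈ -0.80000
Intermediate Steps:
L(K) = -1 + K**2 + 6*K (L(K) = (K**2 + 6*K) - 1 = -1 + K**2 + 6*K)
(((-1*(-8))/L(s))*6)*(-9/10) = (((-1*(-8))/(-1 + 5**2 + 6*5))*6)*(-9/10) = ((8/(-1 + 25 + 30))*6)*(-9*1/10) = ((8/54)*6)*(-9/10) = ((8*(1/54))*6)*(-9/10) = ((4/27)*6)*(-9/10) = (8/9)*(-9/10) = -4/5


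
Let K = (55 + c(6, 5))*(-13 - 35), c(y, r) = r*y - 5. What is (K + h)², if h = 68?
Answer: 14227984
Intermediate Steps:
c(y, r) = -5 + r*y
K = -3840 (K = (55 + (-5 + 5*6))*(-13 - 35) = (55 + (-5 + 30))*(-48) = (55 + 25)*(-48) = 80*(-48) = -3840)
(K + h)² = (-3840 + 68)² = (-3772)² = 14227984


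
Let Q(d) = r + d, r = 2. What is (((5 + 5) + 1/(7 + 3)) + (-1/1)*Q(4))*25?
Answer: 205/2 ≈ 102.50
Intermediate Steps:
Q(d) = 2 + d
(((5 + 5) + 1/(7 + 3)) + (-1/1)*Q(4))*25 = (((5 + 5) + 1/(7 + 3)) + (-1/1)*(2 + 4))*25 = ((10 + 1/10) - 1*1*6)*25 = ((10 + ⅒) - 1*6)*25 = (101/10 - 6)*25 = (41/10)*25 = 205/2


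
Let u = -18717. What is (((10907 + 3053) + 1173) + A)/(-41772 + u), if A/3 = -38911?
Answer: 101600/60489 ≈ 1.6796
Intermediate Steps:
A = -116733 (A = 3*(-38911) = -116733)
(((10907 + 3053) + 1173) + A)/(-41772 + u) = (((10907 + 3053) + 1173) - 116733)/(-41772 - 18717) = ((13960 + 1173) - 116733)/(-60489) = (15133 - 116733)*(-1/60489) = -101600*(-1/60489) = 101600/60489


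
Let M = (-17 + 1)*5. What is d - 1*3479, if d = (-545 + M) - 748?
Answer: -4852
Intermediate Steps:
M = -80 (M = -16*5 = -80)
d = -1373 (d = (-545 - 80) - 748 = -625 - 748 = -1373)
d - 1*3479 = -1373 - 1*3479 = -1373 - 3479 = -4852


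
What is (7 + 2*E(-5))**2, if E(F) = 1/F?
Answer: 1089/25 ≈ 43.560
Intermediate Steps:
(7 + 2*E(-5))**2 = (7 + 2/(-5))**2 = (7 + 2*(-1/5))**2 = (7 - 2/5)**2 = (33/5)**2 = 1089/25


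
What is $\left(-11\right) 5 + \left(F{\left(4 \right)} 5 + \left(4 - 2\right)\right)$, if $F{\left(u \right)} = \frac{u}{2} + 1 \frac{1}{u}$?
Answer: $- \frac{167}{4} \approx -41.75$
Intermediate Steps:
$F{\left(u \right)} = \frac{1}{u} + \frac{u}{2}$ ($F{\left(u \right)} = u \frac{1}{2} + \frac{1}{u} = \frac{u}{2} + \frac{1}{u} = \frac{1}{u} + \frac{u}{2}$)
$\left(-11\right) 5 + \left(F{\left(4 \right)} 5 + \left(4 - 2\right)\right) = \left(-11\right) 5 + \left(\left(\frac{1}{4} + \frac{1}{2} \cdot 4\right) 5 + \left(4 - 2\right)\right) = -55 + \left(\left(\frac{1}{4} + 2\right) 5 + 2\right) = -55 + \left(\frac{9}{4} \cdot 5 + 2\right) = -55 + \left(\frac{45}{4} + 2\right) = -55 + \frac{53}{4} = - \frac{167}{4}$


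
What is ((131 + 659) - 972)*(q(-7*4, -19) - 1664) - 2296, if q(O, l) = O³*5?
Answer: 20276872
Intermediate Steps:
q(O, l) = 5*O³
((131 + 659) - 972)*(q(-7*4, -19) - 1664) - 2296 = ((131 + 659) - 972)*(5*(-7*4)³ - 1664) - 2296 = (790 - 972)*(5*(-28)³ - 1664) - 2296 = -182*(5*(-21952) - 1664) - 2296 = -182*(-109760 - 1664) - 2296 = -182*(-111424) - 2296 = 20279168 - 2296 = 20276872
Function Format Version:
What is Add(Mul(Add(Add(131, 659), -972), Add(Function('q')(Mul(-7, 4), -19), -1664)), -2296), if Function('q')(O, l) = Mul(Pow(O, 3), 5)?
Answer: 20276872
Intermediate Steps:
Function('q')(O, l) = Mul(5, Pow(O, 3))
Add(Mul(Add(Add(131, 659), -972), Add(Function('q')(Mul(-7, 4), -19), -1664)), -2296) = Add(Mul(Add(Add(131, 659), -972), Add(Mul(5, Pow(Mul(-7, 4), 3)), -1664)), -2296) = Add(Mul(Add(790, -972), Add(Mul(5, Pow(-28, 3)), -1664)), -2296) = Add(Mul(-182, Add(Mul(5, -21952), -1664)), -2296) = Add(Mul(-182, Add(-109760, -1664)), -2296) = Add(Mul(-182, -111424), -2296) = Add(20279168, -2296) = 20276872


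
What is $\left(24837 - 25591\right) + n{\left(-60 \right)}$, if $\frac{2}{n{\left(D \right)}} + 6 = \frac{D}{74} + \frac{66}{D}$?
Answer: $- \frac{2207698}{2927} \approx -754.25$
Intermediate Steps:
$n{\left(D \right)} = \frac{2}{-6 + \frac{66}{D} + \frac{D}{74}}$ ($n{\left(D \right)} = \frac{2}{-6 + \left(\frac{D}{74} + \frac{66}{D}\right)} = \frac{2}{-6 + \left(\frac{66}{D} + \frac{D}{74}\right)} = \frac{2}{-6 + \frac{66}{D} + \frac{D}{74}}$)
$\left(24837 - 25591\right) + n{\left(-60 \right)} = \left(24837 - 25591\right) + 148 \left(-60\right) \frac{1}{4884 + \left(-60\right)^{2} - -26640} = -754 + 148 \left(-60\right) \frac{1}{4884 + 3600 + 26640} = -754 + 148 \left(-60\right) \frac{1}{35124} = -754 - \frac{740}{2927} = - \frac{2207698}{2927}$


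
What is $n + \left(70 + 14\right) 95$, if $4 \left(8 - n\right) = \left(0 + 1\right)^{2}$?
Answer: $\frac{31951}{4} \approx 7987.8$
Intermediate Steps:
$n = \frac{31}{4}$ ($n = 8 - \frac{\left(0 + 1\right)^{2}}{4} = 8 - \frac{1^{2}}{4} = 8 - \frac{1}{4} = \frac{31}{4} \approx 7.75$)
$n + \left(70 + 14\right) 95 = \frac{31}{4} + \left(70 + 14\right) 95 = \frac{31}{4} + 84 \cdot 95 = \frac{31}{4} + 7980 = \frac{31951}{4}$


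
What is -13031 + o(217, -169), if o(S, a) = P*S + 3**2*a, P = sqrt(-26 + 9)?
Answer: -14552 + 217*I*sqrt(17) ≈ -14552.0 + 894.71*I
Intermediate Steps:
P = I*sqrt(17) (P = sqrt(-17) = I*sqrt(17) ≈ 4.1231*I)
o(S, a) = 9*a + I*S*sqrt(17) (o(S, a) = (I*sqrt(17))*S + 3**2*a = I*S*sqrt(17) + 9*a = 9*a + I*S*sqrt(17))
-13031 + o(217, -169) = -13031 + (9*(-169) + I*217*sqrt(17)) = -13031 + (-1521 + 217*I*sqrt(17)) = -14552 + 217*I*sqrt(17)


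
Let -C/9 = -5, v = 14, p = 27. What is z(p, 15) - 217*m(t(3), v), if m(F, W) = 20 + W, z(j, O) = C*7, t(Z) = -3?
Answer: -7063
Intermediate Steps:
C = 45 (C = -9*(-5) = 45)
z(j, O) = 315 (z(j, O) = 45*7 = 315)
z(p, 15) - 217*m(t(3), v) = 315 - 217*(20 + 14) = 315 - 217*34 = 315 - 7378 = -7063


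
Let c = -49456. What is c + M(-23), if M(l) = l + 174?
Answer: -49305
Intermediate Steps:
M(l) = 174 + l
c + M(-23) = -49456 + (174 - 23) = -49456 + 151 = -49305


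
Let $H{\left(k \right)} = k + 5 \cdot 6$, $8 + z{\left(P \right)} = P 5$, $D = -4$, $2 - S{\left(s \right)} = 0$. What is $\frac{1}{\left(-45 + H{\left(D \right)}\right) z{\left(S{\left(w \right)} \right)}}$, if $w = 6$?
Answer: $- \frac{1}{38} \approx -0.026316$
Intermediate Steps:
$S{\left(s \right)} = 2$ ($S{\left(s \right)} = 2 - 0 = 2 + 0 = 2$)
$z{\left(P \right)} = -8 + 5 P$ ($z{\left(P \right)} = -8 + P 5 = -8 + 5 P$)
$H{\left(k \right)} = 30 + k$ ($H{\left(k \right)} = k + 30 = 30 + k$)
$\frac{1}{\left(-45 + H{\left(D \right)}\right) z{\left(S{\left(w \right)} \right)}} = \frac{1}{\left(-45 + \left(30 - 4\right)\right) \left(-8 + 5 \cdot 2\right)} = \frac{1}{\left(-45 + 26\right) \left(-8 + 10\right)} = \frac{1}{\left(-19\right) 2} = \frac{1}{-38} = - \frac{1}{38}$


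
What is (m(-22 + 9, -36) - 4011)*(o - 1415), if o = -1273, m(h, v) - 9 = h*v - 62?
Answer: 9666048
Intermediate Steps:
m(h, v) = -53 + h*v (m(h, v) = 9 + (h*v - 62) = 9 + (-62 + h*v) = -53 + h*v)
(m(-22 + 9, -36) - 4011)*(o - 1415) = ((-53 + (-22 + 9)*(-36)) - 4011)*(-1273 - 1415) = ((-53 - 13*(-36)) - 4011)*(-2688) = ((-53 + 468) - 4011)*(-2688) = (415 - 4011)*(-2688) = -3596*(-2688) = 9666048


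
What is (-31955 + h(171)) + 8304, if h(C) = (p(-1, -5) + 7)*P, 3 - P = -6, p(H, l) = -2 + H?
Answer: -23615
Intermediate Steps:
P = 9 (P = 3 - 1*(-6) = 3 + 6 = 9)
h(C) = 36 (h(C) = ((-2 - 1) + 7)*9 = (-3 + 7)*9 = 4*9 = 36)
(-31955 + h(171)) + 8304 = (-31955 + 36) + 8304 = -31919 + 8304 = -23615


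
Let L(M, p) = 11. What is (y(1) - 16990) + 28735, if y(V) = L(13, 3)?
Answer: 11756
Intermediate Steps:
y(V) = 11
(y(1) - 16990) + 28735 = (11 - 16990) + 28735 = -16979 + 28735 = 11756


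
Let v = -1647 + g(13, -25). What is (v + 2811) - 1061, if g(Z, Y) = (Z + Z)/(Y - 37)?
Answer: 3180/31 ≈ 102.58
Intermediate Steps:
g(Z, Y) = 2*Z/(-37 + Y) (g(Z, Y) = (2*Z)/(-37 + Y) = 2*Z/(-37 + Y))
v = -51070/31 (v = -1647 + 2*13/(-37 - 25) = -1647 + 2*13/(-62) = -1647 + 2*13*(-1/62) = -1647 - 13/31 = -51070/31 ≈ -1647.4)
(v + 2811) - 1061 = (-51070/31 + 2811) - 1061 = 36071/31 - 1061 = 3180/31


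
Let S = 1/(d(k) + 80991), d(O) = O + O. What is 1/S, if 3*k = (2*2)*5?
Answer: 243013/3 ≈ 81004.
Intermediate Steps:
k = 20/3 (k = ((2*2)*5)/3 = (4*5)/3 = (1/3)*20 = 20/3 ≈ 6.6667)
d(O) = 2*O
S = 3/243013 (S = 1/(2*(20/3) + 80991) = 1/(40/3 + 80991) = 1/(243013/3) = 3/243013 ≈ 1.2345e-5)
1/S = 1/(3/243013) = 243013/3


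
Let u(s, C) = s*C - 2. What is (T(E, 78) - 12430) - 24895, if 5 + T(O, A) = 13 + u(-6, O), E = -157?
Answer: -36377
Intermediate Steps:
u(s, C) = -2 + C*s (u(s, C) = C*s - 2 = -2 + C*s)
T(O, A) = 6 - 6*O (T(O, A) = -5 + (13 + (-2 + O*(-6))) = -5 + (13 + (-2 - 6*O)) = -5 + (11 - 6*O) = 6 - 6*O)
(T(E, 78) - 12430) - 24895 = ((6 - 6*(-157)) - 12430) - 24895 = ((6 + 942) - 12430) - 24895 = (948 - 12430) - 24895 = -11482 - 24895 = -36377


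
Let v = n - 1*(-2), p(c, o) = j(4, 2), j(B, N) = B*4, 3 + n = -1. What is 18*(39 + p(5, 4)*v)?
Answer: 126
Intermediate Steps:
n = -4 (n = -3 - 1 = -4)
j(B, N) = 4*B
p(c, o) = 16 (p(c, o) = 4*4 = 16)
v = -2 (v = -4 - 1*(-2) = -4 + 2 = -2)
18*(39 + p(5, 4)*v) = 18*(39 + 16*(-2)) = 18*(39 - 32) = 18*7 = 126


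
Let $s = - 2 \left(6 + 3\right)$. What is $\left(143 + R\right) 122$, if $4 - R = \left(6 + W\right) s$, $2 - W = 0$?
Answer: $35502$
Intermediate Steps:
$W = 2$ ($W = 2 - 0 = 2 + 0 = 2$)
$s = -18$ ($s = \left(-2\right) 9 = -18$)
$R = 148$ ($R = 4 - \left(6 + 2\right) \left(-18\right) = 4 - 8 \left(-18\right) = 4 - -144 = 4 + 144 = 148$)
$\left(143 + R\right) 122 = \left(143 + 148\right) 122 = 291 \cdot 122 = 35502$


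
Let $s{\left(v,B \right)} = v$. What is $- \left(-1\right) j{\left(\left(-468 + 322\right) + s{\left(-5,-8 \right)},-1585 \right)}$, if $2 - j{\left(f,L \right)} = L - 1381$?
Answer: $2968$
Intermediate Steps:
$j{\left(f,L \right)} = 1383 - L$ ($j{\left(f,L \right)} = 2 - \left(L - 1381\right) = 2 - \left(-1381 + L\right) = 1383 - L$)
$- \left(-1\right) j{\left(\left(-468 + 322\right) + s{\left(-5,-8 \right)},-1585 \right)} = - \left(-1\right) \left(1383 - -1585\right) = - \left(-1\right) \left(1383 + 1585\right) = - \left(-1\right) 2968 = \left(-1\right) \left(-2968\right) = 2968$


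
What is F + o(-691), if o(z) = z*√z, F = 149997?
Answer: 149997 - 691*I*√691 ≈ 1.5e+5 - 18164.0*I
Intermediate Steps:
o(z) = z^(3/2)
F + o(-691) = 149997 + (-691)^(3/2) = 149997 - 691*I*√691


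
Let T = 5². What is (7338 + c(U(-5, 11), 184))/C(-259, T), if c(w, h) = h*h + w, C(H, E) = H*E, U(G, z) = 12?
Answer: -41206/6475 ≈ -6.3639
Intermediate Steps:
T = 25
C(H, E) = E*H
c(w, h) = w + h² (c(w, h) = h² + w = w + h²)
(7338 + c(U(-5, 11), 184))/C(-259, T) = (7338 + (12 + 184²))/((25*(-259))) = (7338 + (12 + 33856))/(-6475) = (7338 + 33868)*(-1/6475) = 41206*(-1/6475) = -41206/6475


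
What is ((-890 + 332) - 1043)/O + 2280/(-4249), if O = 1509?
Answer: -10243169/6411741 ≈ -1.5976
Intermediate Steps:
((-890 + 332) - 1043)/O + 2280/(-4249) = ((-890 + 332) - 1043)/1509 + 2280/(-4249) = (-558 - 1043)*(1/1509) + 2280*(-1/4249) = -1601*1/1509 - 2280/4249 = -1601/1509 - 2280/4249 = -10243169/6411741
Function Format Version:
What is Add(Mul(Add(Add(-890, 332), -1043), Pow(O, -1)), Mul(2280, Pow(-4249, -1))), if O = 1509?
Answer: Rational(-10243169, 6411741) ≈ -1.5976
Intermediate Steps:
Add(Mul(Add(Add(-890, 332), -1043), Pow(O, -1)), Mul(2280, Pow(-4249, -1))) = Add(Mul(Add(Add(-890, 332), -1043), Pow(1509, -1)), Mul(2280, Pow(-4249, -1))) = Add(Mul(Add(-558, -1043), Rational(1, 1509)), Mul(2280, Rational(-1, 4249))) = Add(Mul(-1601, Rational(1, 1509)), Rational(-2280, 4249)) = Add(Rational(-1601, 1509), Rational(-2280, 4249)) = Rational(-10243169, 6411741)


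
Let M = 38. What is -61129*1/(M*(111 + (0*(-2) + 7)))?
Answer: -61129/4484 ≈ -13.633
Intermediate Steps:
-61129*1/(M*(111 + (0*(-2) + 7))) = -61129*1/(38*(111 + (0*(-2) + 7))) = -61129*1/(38*(111 + (0 + 7))) = -61129*1/(38*(111 + 7)) = -61129/(38*118) = -61129/4484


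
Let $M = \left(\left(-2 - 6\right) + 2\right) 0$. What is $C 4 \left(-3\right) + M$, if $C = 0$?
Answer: $0$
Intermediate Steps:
$M = 0$ ($M = \left(\left(-2 - 6\right) + 2\right) 0 = \left(-8 + 2\right) 0 = \left(-6\right) 0 = 0$)
$C 4 \left(-3\right) + M = 0 \cdot 4 \left(-3\right) + 0 = 0 \left(-12\right) + 0 = 0 + 0 = 0$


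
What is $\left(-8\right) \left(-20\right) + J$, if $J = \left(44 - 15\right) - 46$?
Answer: $143$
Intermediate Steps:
$J = -17$ ($J = \left(44 - 15\right) - 46 = 29 - 46 = -17$)
$\left(-8\right) \left(-20\right) + J = \left(-8\right) \left(-20\right) - 17 = 160 - 17 = 143$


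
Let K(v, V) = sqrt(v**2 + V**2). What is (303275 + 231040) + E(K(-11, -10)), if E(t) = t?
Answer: 534315 + sqrt(221) ≈ 5.3433e+5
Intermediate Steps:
K(v, V) = sqrt(V**2 + v**2)
(303275 + 231040) + E(K(-11, -10)) = (303275 + 231040) + sqrt((-10)**2 + (-11)**2) = 534315 + sqrt(100 + 121) = 534315 + sqrt(221)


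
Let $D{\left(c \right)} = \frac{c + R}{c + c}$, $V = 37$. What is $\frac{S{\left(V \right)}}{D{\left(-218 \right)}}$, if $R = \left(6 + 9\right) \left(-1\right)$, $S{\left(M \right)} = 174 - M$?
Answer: $\frac{59732}{233} \approx 256.36$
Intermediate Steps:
$R = -15$ ($R = 15 \left(-1\right) = -15$)
$D{\left(c \right)} = \frac{-15 + c}{2 c}$ ($D{\left(c \right)} = \frac{c - 15}{c + c} = \frac{-15 + c}{2 c}$)
$\frac{S{\left(V \right)}}{D{\left(-218 \right)}} = \frac{174 - 37}{\frac{1}{2} \frac{1}{-218} \left(-15 - 218\right)} = \frac{174 - 37}{\frac{1}{2} \left(- \frac{1}{218}\right) \left(-233\right)} = \frac{137}{\frac{233}{436}} = 137 \cdot \frac{436}{233} = \frac{59732}{233}$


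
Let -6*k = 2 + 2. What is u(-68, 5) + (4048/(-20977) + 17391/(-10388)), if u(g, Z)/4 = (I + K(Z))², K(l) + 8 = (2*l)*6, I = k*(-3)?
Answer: 231025872803/19809916 ≈ 11662.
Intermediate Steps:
k = -⅔ (k = -(2 + 2)/6 = -⅙*4 = -⅔ ≈ -0.66667)
I = 2 (I = -⅔*(-3) = 2)
K(l) = -8 + 12*l (K(l) = -8 + (2*l)*6 = -8 + 12*l)
u(g, Z) = 4*(-6 + 12*Z)² (u(g, Z) = 4*(2 + (-8 + 12*Z))² = 4*(-6 + 12*Z)²)
u(-68, 5) + (4048/(-20977) + 17391/(-10388)) = 144*(-1 + 2*5)² + (4048/(-20977) + 17391/(-10388)) = 144*(-1 + 10)² + (4048*(-1/20977) + 17391*(-1/10388)) = 144*9² + (-368/1907 - 17391/10388) = 144*81 - 36987421/19809916 = 11664 - 36987421/19809916 = 231025872803/19809916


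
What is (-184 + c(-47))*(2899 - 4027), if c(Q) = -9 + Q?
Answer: 270720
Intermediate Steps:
(-184 + c(-47))*(2899 - 4027) = (-184 + (-9 - 47))*(2899 - 4027) = (-184 - 56)*(-1128) = -240*(-1128) = 270720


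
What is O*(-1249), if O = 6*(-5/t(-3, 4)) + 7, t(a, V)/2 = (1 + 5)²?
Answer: -98671/12 ≈ -8222.6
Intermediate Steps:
t(a, V) = 72 (t(a, V) = 2*(1 + 5)² = 2*6² = 2*36 = 72)
O = 79/12 (O = 6*(-5/72) + 7 = -5/12 + 7 = 79/12 ≈ 6.5833)
O*(-1249) = (79/12)*(-1249) = -98671/12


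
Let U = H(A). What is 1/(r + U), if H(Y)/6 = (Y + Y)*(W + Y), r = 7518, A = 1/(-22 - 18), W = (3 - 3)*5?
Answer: 400/3007203 ≈ 0.00013301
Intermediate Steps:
W = 0 (W = 0*5 = 0)
A = -1/40 (A = 1/(-40) = -1/40 ≈ -0.025000)
H(Y) = 12*Y**2 (H(Y) = 6*((Y + Y)*(0 + Y)) = 6*((2*Y)*Y) = 6*(2*Y**2) = 12*Y**2)
U = 3/400 (U = 12*(-1/40)**2 = 12*(1/1600) = 3/400 ≈ 0.0075000)
1/(r + U) = 1/(7518 + 3/400) = 1/(3007203/400) = 400/3007203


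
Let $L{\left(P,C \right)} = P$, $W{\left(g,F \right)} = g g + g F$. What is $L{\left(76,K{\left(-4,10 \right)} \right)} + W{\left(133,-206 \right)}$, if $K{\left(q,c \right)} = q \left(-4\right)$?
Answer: $-9633$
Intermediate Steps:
$W{\left(g,F \right)} = g^{2} + F g$
$K{\left(q,c \right)} = - 4 q$
$L{\left(76,K{\left(-4,10 \right)} \right)} + W{\left(133,-206 \right)} = 76 + 133 \left(-206 + 133\right) = 76 + 133 \left(-73\right) = 76 - 9709 = -9633$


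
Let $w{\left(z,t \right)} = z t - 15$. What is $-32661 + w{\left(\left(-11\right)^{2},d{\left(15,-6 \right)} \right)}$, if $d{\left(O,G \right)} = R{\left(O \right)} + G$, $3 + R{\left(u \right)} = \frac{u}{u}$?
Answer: $-33644$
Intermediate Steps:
$R{\left(u \right)} = -2$ ($R{\left(u \right)} = -3 + \frac{u}{u} = -3 + 1 = -2$)
$d{\left(O,G \right)} = -2 + G$
$w{\left(z,t \right)} = -15 + t z$ ($w{\left(z,t \right)} = t z - 15 = -15 + t z$)
$-32661 + w{\left(\left(-11\right)^{2},d{\left(15,-6 \right)} \right)} = -32661 + \left(-15 + \left(-2 - 6\right) \left(-11\right)^{2}\right) = -32661 - 983 = -33644$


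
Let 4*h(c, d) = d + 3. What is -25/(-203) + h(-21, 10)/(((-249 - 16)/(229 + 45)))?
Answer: -348293/107590 ≈ -3.2372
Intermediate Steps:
h(c, d) = ¾ + d/4 (h(c, d) = (d + 3)/4 = (3 + d)/4 = ¾ + d/4)
-25/(-203) + h(-21, 10)/(((-249 - 16)/(229 + 45))) = -25/(-203) + (¾ + (¼)*10)/(((-249 - 16)/(229 + 45))) = -25*(-1/203) + (¾ + 5/2)/((-265/274)) = 25/203 + 13/(4*((-265*1/274))) = 25/203 + 13/(4*(-265/274)) = 25/203 + (13/4)*(-274/265) = 25/203 - 1781/530 = -348293/107590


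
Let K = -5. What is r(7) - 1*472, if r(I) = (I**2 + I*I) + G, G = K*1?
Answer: -379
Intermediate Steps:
G = -5 (G = -5*1 = -5)
r(I) = -5 + 2*I**2 (r(I) = (I**2 + I*I) - 5 = (I**2 + I**2) - 5 = 2*I**2 - 5 = -5 + 2*I**2)
r(7) - 1*472 = (-5 + 2*7**2) - 1*472 = (-5 + 2*49) - 472 = (-5 + 98) - 472 = 93 - 472 = -379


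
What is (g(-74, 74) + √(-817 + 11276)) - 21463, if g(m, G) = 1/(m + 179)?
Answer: -2253614/105 + √10459 ≈ -21361.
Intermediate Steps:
g(m, G) = 1/(179 + m)
(g(-74, 74) + √(-817 + 11276)) - 21463 = (1/(179 - 74) + √(-817 + 11276)) - 21463 = (1/105 + √10459) - 21463 = -2253614/105 + √10459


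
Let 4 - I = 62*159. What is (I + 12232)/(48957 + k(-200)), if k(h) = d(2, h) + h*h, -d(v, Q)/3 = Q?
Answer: 2378/89557 ≈ 0.026553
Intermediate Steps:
I = -9854 (I = 4 - 62*159 = 4 - 1*9858 = 4 - 9858 = -9854)
d(v, Q) = -3*Q
k(h) = h² - 3*h (k(h) = -3*h + h*h = -3*h + h² = h² - 3*h)
(I + 12232)/(48957 + k(-200)) = (-9854 + 12232)/(48957 - 200*(-3 - 200)) = 2378/(48957 - 200*(-203)) = 2378/(48957 + 40600) = 2378/89557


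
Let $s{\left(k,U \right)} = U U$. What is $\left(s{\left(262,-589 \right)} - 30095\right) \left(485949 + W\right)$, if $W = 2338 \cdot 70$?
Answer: $205813021034$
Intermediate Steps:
$s{\left(k,U \right)} = U^{2}$
$W = 163660$
$\left(s{\left(262,-589 \right)} - 30095\right) \left(485949 + W\right) = \left(\left(-589\right)^{2} - 30095\right) \left(485949 + 163660\right) = \left(346921 - 30095\right) 649609 = 316826 \cdot 649609 = 205813021034$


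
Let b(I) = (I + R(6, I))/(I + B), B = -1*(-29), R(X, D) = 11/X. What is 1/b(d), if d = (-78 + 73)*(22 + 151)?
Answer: 5016/5179 ≈ 0.96853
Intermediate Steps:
B = 29
d = -865 (d = -5*173 = -865)
b(I) = (11/6 + I)/(29 + I) (b(I) = (I + 11/6)/(I + 29) = (I + 11*(⅙))/(29 + I) = (I + 11/6)/(29 + I) = (11/6 + I)/(29 + I))
1/b(d) = 1/((11/6 - 865)/(29 - 865)) = 1/(-5179/6/(-836)) = 1/(-1/836*(-5179/6)) = 1/(5179/5016) = 5016/5179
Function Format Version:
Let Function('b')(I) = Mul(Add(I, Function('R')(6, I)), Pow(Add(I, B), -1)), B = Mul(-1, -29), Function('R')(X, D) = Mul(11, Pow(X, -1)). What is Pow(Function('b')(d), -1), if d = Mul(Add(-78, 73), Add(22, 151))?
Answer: Rational(5016, 5179) ≈ 0.96853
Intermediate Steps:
B = 29
d = -865 (d = Mul(-5, 173) = -865)
Function('b')(I) = Mul(Pow(Add(29, I), -1), Add(Rational(11, 6), I)) (Function('b')(I) = Mul(Add(I, Mul(11, Pow(6, -1))), Pow(Add(I, 29), -1)) = Mul(Add(I, Mul(11, Rational(1, 6))), Pow(Add(29, I), -1)) = Mul(Add(I, Rational(11, 6)), Pow(Add(29, I), -1)) = Mul(Add(Rational(11, 6), I), Pow(Add(29, I), -1)) = Mul(Pow(Add(29, I), -1), Add(Rational(11, 6), I)))
Pow(Function('b')(d), -1) = Pow(Mul(Pow(Add(29, -865), -1), Add(Rational(11, 6), -865)), -1) = Pow(Mul(Pow(-836, -1), Rational(-5179, 6)), -1) = Pow(Mul(Rational(-1, 836), Rational(-5179, 6)), -1) = Pow(Rational(5179, 5016), -1) = Rational(5016, 5179)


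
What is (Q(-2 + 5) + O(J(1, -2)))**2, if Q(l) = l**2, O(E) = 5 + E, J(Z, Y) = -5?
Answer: 81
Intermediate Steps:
(Q(-2 + 5) + O(J(1, -2)))**2 = ((-2 + 5)**2 + (5 - 5))**2 = (3**2 + 0)**2 = (9 + 0)**2 = 9**2 = 81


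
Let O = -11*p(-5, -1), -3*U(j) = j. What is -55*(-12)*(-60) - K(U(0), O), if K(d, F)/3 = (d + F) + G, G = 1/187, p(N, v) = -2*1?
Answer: -7417545/187 ≈ -39666.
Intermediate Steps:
p(N, v) = -2
U(j) = -j/3
G = 1/187 ≈ 0.0053476
O = 22 (O = -11*(-2) = 22)
K(d, F) = 3/187 + 3*F + 3*d (K(d, F) = 3*((d + F) + 1/187) = 3*((F + d) + 1/187) = 3*(1/187 + F + d) = 3/187 + 3*F + 3*d)
-55*(-12)*(-60) - K(U(0), O) = -55*(-12)*(-60) - (3/187 + 3*22 + 3*(-1/3*0)) = 660*(-60) - (3/187 + 66 + 3*0) = -39600 - (3/187 + 66 + 0) = -39600 - 1*12345/187 = -39600 - 12345/187 = -7417545/187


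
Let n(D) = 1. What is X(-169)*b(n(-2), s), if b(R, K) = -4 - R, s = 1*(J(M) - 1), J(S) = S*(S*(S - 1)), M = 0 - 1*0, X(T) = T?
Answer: 845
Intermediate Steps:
M = 0 (M = 0 + 0 = 0)
J(S) = S²*(-1 + S) (J(S) = S*(S*(-1 + S)) = S²*(-1 + S))
s = -1 (s = 1*(0²*(-1 + 0) - 1) = 1*(0*(-1) - 1) = 1*(0 - 1) = 1*(-1) = -1)
X(-169)*b(n(-2), s) = -169*(-4 - 1*1) = -169*(-4 - 1) = -169*(-5) = 845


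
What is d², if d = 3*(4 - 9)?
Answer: 225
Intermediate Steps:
d = -15 (d = 3*(-5) = -15)
d² = (-15)² = 225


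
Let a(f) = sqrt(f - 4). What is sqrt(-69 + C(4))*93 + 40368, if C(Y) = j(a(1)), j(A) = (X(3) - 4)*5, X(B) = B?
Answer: 40368 + 93*I*sqrt(74) ≈ 40368.0 + 800.02*I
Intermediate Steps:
a(f) = sqrt(-4 + f)
j(A) = -5 (j(A) = (3 - 4)*5 = -1*5 = -5)
C(Y) = -5
sqrt(-69 + C(4))*93 + 40368 = sqrt(-69 - 5)*93 + 40368 = sqrt(-74)*93 + 40368 = (I*sqrt(74))*93 + 40368 = 93*I*sqrt(74) + 40368 = 40368 + 93*I*sqrt(74)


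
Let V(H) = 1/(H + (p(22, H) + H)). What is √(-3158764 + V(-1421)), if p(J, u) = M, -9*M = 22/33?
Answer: I*√290626706282869/9592 ≈ 1777.3*I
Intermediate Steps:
M = -2/27 (M = -22/(9*33) = -⅑*⅔ = -2/27 ≈ -0.074074)
p(J, u) = -2/27
V(H) = 1/(-2/27 + 2*H) (V(H) = 1/(H + (-2/27 + H)) = 1/(-2/27 + 2*H))
√(-3158764 + V(-1421)) = √(-3158764 + 27/(2*(-1 + 27*(-1421)))) = √(-3158764 + 27/(2*(-1 - 38367))) = √(-3158764 + (27/2)/(-38368)) = √(-3158764 + (27/2)*(-1/38368)) = √(-3158764 - 27/76736) = √(-242390914331/76736) = I*√290626706282869/9592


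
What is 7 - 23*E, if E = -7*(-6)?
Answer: -959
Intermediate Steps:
E = 42
7 - 23*E = 7 - 23*42 = 7 - 966 = -959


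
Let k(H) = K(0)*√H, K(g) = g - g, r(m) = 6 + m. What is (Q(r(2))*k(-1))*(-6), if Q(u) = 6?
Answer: 0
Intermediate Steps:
K(g) = 0
k(H) = 0 (k(H) = 0*√H = 0)
(Q(r(2))*k(-1))*(-6) = (6*0)*(-6) = 0*(-6) = 0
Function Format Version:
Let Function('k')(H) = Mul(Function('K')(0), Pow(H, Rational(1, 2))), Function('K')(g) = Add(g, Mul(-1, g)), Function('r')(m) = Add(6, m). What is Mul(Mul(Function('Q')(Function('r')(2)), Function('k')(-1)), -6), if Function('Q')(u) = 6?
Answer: 0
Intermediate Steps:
Function('K')(g) = 0
Function('k')(H) = 0 (Function('k')(H) = Mul(0, Pow(H, Rational(1, 2))) = 0)
Mul(Mul(Function('Q')(Function('r')(2)), Function('k')(-1)), -6) = Mul(Mul(6, 0), -6) = Mul(0, -6) = 0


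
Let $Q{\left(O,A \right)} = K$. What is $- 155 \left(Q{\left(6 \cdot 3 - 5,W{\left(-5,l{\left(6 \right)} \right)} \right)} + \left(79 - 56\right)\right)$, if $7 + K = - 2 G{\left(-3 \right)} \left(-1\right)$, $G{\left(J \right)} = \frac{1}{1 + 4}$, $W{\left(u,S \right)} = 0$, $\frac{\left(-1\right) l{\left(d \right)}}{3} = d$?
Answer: $-2542$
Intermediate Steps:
$l{\left(d \right)} = - 3 d$
$G{\left(J \right)} = \frac{1}{5}$
$K = - \frac{33}{5}$ ($K = -7 + \left(-2\right) \frac{1}{5} \left(-1\right) = -7 - - \frac{2}{5} = -7 + \frac{2}{5} = - \frac{33}{5} \approx -6.6$)
$Q{\left(O,A \right)} = - \frac{33}{5}$
$- 155 \left(Q{\left(6 \cdot 3 - 5,W{\left(-5,l{\left(6 \right)} \right)} \right)} + \left(79 - 56\right)\right) = - 155 \left(- \frac{33}{5} + \left(79 - 56\right)\right) = - 155 \left(- \frac{33}{5} + 23\right) = \left(-155\right) \frac{82}{5} = -2542$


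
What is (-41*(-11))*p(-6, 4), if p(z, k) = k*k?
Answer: 7216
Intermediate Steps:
p(z, k) = k**2
(-41*(-11))*p(-6, 4) = -41*(-11)*4**2 = 451*16 = 7216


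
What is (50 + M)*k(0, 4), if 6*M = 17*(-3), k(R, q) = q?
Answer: 166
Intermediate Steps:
M = -17/2 (M = (17*(-3))/6 = (1/6)*(-51) = -17/2 ≈ -8.5000)
(50 + M)*k(0, 4) = (50 - 17/2)*4 = (83/2)*4 = 166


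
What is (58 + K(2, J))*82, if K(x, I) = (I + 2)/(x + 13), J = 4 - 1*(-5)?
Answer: 72242/15 ≈ 4816.1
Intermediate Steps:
J = 9 (J = 4 + 5 = 9)
K(x, I) = (2 + I)/(13 + x)
(58 + K(2, J))*82 = (58 + (2 + 9)/(13 + 2))*82 = (58 + 11/15)*82 = (881/15)*82 = 72242/15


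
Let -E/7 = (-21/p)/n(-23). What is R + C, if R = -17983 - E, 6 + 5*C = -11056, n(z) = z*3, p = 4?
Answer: -9289639/460 ≈ -20195.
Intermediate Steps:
n(z) = 3*z
E = -49/92 (E = -7*(-21/4)/(3*(-23)) = -7*(-21*¼)/(-69) = -(-7)*(-21)/(69*4) = -7*7/92 = -49/92 ≈ -0.53261)
C = -11062/5 (C = -6/5 + (⅕)*(-11056) = -6/5 - 11056/5 = -11062/5 ≈ -2212.4)
R = -1654387/92 (R = -17983 - 1*(-49/92) = -17983 + 49/92 = -1654387/92 ≈ -17982.)
R + C = -1654387/92 - 11062/5 = -9289639/460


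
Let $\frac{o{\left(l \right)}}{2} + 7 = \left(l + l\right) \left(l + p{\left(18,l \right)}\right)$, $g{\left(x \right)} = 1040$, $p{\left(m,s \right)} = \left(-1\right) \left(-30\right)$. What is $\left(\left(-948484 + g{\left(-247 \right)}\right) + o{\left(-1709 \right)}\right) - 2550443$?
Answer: $7979743$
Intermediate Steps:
$p{\left(m,s \right)} = 30$
$o{\left(l \right)} = -14 + 4 l \left(30 + l\right)$ ($o{\left(l \right)} = -14 + 2 \left(l + l\right) \left(l + 30\right) = -14 + 2 \cdot 2 l \left(30 + l\right) = -14 + 4 l \left(30 + l\right)$)
$\left(\left(-948484 + g{\left(-247 \right)}\right) + o{\left(-1709 \right)}\right) - 2550443 = \left(\left(-948484 + 1040\right) + \left(-14 + 4 \left(-1709\right)^{2} + 120 \left(-1709\right)\right)\right) - 2550443 = \left(-947444 - -11477630\right) - 2550443 = \left(-947444 + 11477630\right) - 2550443 = 10530186 - 2550443 = 7979743$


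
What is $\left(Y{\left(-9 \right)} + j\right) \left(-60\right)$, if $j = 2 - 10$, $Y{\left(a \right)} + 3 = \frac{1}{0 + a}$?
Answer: $\frac{2000}{3} \approx 666.67$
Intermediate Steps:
$Y{\left(a \right)} = -3 + \frac{1}{a}$ ($Y{\left(a \right)} = -3 + \frac{1}{0 + a} = -3 + \frac{1}{a}$)
$j = -8$
$\left(Y{\left(-9 \right)} + j\right) \left(-60\right) = \left(\left(-3 + \frac{1}{-9}\right) - 8\right) \left(-60\right) = \left(\left(-3 - \frac{1}{9}\right) - 8\right) \left(-60\right) = \left(- \frac{28}{9} - 8\right) \left(-60\right) = \left(- \frac{100}{9}\right) \left(-60\right) = \frac{2000}{3}$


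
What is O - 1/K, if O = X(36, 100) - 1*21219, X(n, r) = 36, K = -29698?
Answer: -629092733/29698 ≈ -21183.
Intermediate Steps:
O = -21183 (O = 36 - 1*21219 = 36 - 21219 = -21183)
O - 1/K = -21183 - 1/(-29698) = -21183 - 1*(-1/29698) = -21183 + 1/29698 = -629092733/29698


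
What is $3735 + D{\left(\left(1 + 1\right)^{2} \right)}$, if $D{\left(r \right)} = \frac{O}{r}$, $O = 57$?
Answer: $\frac{14997}{4} \approx 3749.3$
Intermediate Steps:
$D{\left(r \right)} = \frac{57}{r}$
$3735 + D{\left(\left(1 + 1\right)^{2} \right)} = 3735 + \frac{57}{\left(1 + 1\right)^{2}} = 3735 + \frac{57}{2^{2}} = 3735 + \frac{57}{4} = \frac{14997}{4}$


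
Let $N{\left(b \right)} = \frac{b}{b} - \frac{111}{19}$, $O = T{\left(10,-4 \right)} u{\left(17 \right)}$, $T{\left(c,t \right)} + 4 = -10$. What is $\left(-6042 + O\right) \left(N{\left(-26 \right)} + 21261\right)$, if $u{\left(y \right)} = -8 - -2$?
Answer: $- \frac{2406239586}{19} \approx -1.2664 \cdot 10^{8}$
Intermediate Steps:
$T{\left(c,t \right)} = -14$ ($T{\left(c,t \right)} = -4 - 10 = -14$)
$u{\left(y \right)} = -6$ ($u{\left(y \right)} = -8 + 2 = -6$)
$O = 84$ ($O = \left(-14\right) \left(-6\right) = 84$)
$N{\left(b \right)} = - \frac{92}{19}$ ($N{\left(b \right)} = 1 - \frac{111}{19} = - \frac{92}{19}$)
$\left(-6042 + O\right) \left(N{\left(-26 \right)} + 21261\right) = \left(-6042 + 84\right) \left(- \frac{92}{19} + 21261\right) = \left(-5958\right) \frac{403867}{19} = - \frac{2406239586}{19}$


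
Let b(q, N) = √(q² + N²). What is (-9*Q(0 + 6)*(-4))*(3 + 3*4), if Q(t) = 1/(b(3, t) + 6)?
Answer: -360 + 180*√5 ≈ 42.492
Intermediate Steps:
b(q, N) = √(N² + q²)
Q(t) = 1/(6 + √(9 + t²)) (Q(t) = 1/(√(t² + 3²) + 6) = 1/(√(t² + 9) + 6) = 1/(√(9 + t²) + 6) = 1/(6 + √(9 + t²)))
(-9*Q(0 + 6)*(-4))*(3 + 3*4) = (-9*(-4)/(6 + √(9 + (0 + 6)²)))*(3 + 3*4) = (-9*(-4)/(6 + √(9 + 6²)))*(3 + 12) = -9*(-4)/(6 + √(9 + 36))*15 = -9*(-4)/(6 + √45)*15 = -9*(-4)/(6 + 3*√5)*15 = -(-36)/(6 + 3*√5)*15 = (36/(6 + 3*√5))*15 = 540/(6 + 3*√5)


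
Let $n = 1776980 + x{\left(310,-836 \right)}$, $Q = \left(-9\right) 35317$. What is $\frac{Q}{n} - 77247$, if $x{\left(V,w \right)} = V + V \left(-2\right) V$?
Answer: $- \frac{122443765083}{1585090} \approx -77247.0$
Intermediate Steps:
$x{\left(V,w \right)} = V - 2 V^{2}$ ($x{\left(V,w \right)} = V + - 2 V V = V - 2 V^{2}$)
$Q = -317853$
$n = 1585090$ ($n = 1776980 + 310 \left(1 - 620\right) = 1776980 + 310 \left(-619\right) = 1776980 - 191890 = 1585090$)
$\frac{Q}{n} - 77247 = - \frac{317853}{1585090} - 77247 = - \frac{122443765083}{1585090}$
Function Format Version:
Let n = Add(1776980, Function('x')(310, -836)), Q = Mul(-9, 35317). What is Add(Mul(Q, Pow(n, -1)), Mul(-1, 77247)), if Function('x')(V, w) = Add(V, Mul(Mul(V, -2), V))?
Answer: Rational(-122443765083, 1585090) ≈ -77247.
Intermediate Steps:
Function('x')(V, w) = Add(V, Mul(-2, Pow(V, 2))) (Function('x')(V, w) = Add(V, Mul(Mul(-2, V), V)) = Add(V, Mul(-2, Pow(V, 2))))
Q = -317853
n = 1585090 (n = Add(1776980, Mul(310, Add(1, Mul(-2, 310)))) = Add(1776980, Mul(310, Add(1, -620))) = Add(1776980, Mul(310, -619)) = Add(1776980, -191890) = 1585090)
Add(Mul(Q, Pow(n, -1)), Mul(-1, 77247)) = Add(Mul(-317853, Pow(1585090, -1)), Mul(-1, 77247)) = Add(Mul(-317853, Rational(1, 1585090)), -77247) = Add(Rational(-317853, 1585090), -77247) = Rational(-122443765083, 1585090)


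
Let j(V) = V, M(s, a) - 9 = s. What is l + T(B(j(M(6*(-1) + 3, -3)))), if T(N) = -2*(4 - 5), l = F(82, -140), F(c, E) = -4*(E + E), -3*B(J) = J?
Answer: 1122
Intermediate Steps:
M(s, a) = 9 + s
B(J) = -J/3
F(c, E) = -8*E
l = 1120 (l = -8*(-140) = 1120)
T(N) = 2 (T(N) = -2*(-1) = 2)
l + T(B(j(M(6*(-1) + 3, -3)))) = 1120 + 2 = 1122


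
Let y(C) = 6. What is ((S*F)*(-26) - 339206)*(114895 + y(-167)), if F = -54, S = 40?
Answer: -32522268446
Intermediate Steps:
((S*F)*(-26) - 339206)*(114895 + y(-167)) = ((40*(-54))*(-26) - 339206)*(114895 + 6) = (-2160*(-26) - 339206)*114901 = (56160 - 339206)*114901 = -283046*114901 = -32522268446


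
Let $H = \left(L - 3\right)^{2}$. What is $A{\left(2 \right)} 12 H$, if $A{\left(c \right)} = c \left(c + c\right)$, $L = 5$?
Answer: $384$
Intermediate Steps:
$A{\left(c \right)} = 2 c^{2}$ ($A{\left(c \right)} = c 2 c = 2 c^{2}$)
$H = 4$ ($H = \left(5 - 3\right)^{2} = 2^{2} = 4$)
$A{\left(2 \right)} 12 H = 2 \cdot 2^{2} \cdot 12 \cdot 4 = 2 \cdot 4 \cdot 12 \cdot 4 = 8 \cdot 12 \cdot 4 = 96 \cdot 4 = 384$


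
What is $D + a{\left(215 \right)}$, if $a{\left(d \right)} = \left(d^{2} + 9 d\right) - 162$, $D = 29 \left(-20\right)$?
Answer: $47418$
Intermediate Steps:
$D = -580$
$a{\left(d \right)} = -162 + d^{2} + 9 d$
$D + a{\left(215 \right)} = -580 + \left(-162 + 215^{2} + 9 \cdot 215\right) = -580 + \left(-162 + 46225 + 1935\right) = -580 + 47998 = 47418$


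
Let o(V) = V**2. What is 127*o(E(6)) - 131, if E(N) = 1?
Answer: -4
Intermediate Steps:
127*o(E(6)) - 131 = 127*1**2 - 131 = 127*1 - 131 = 127 - 131 = -4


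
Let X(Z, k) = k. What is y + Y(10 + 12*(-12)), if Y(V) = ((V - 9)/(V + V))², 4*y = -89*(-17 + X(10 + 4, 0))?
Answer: 27187877/71824 ≈ 378.53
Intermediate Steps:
y = 1513/4 (y = (-89*(-17 + 0))/4 = (-89*(-17))/4 = (¼)*1513 = 1513/4 ≈ 378.25)
Y(V) = (-9 + V)²/(4*V²) (Y(V) = ((-9 + V)/((2*V)))² = ((-9 + V)*(1/(2*V)))² = ((-9 + V)/(2*V))² = (-9 + V)²/(4*V²))
y + Y(10 + 12*(-12)) = 1513/4 + (-9 + (10 + 12*(-12)))²/(4*(10 + 12*(-12))²) = 1513/4 + (-9 + (10 - 144))²/(4*(10 - 144)²) = 1513/4 + (¼)*(-9 - 134)²/(-134)² = 1513/4 + (¼)*(1/17956)*(-143)² = 1513/4 + (¼)*(1/17956)*20449 = 1513/4 + 20449/71824 = 27187877/71824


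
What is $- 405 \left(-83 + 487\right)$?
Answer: $-163620$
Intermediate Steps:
$- 405 \left(-83 + 487\right) = \left(-405\right) 404 = -163620$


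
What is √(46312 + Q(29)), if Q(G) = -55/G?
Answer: √38946797/29 ≈ 215.20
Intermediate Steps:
√(46312 + Q(29)) = √(46312 - 55/29) = √(1342993/29) = √38946797/29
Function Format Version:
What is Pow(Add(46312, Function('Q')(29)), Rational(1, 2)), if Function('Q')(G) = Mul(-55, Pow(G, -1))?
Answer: Mul(Rational(1, 29), Pow(38946797, Rational(1, 2))) ≈ 215.20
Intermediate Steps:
Pow(Add(46312, Function('Q')(29)), Rational(1, 2)) = Pow(Add(46312, Mul(-55, Pow(29, -1))), Rational(1, 2)) = Pow(Add(46312, Mul(-55, Rational(1, 29))), Rational(1, 2)) = Pow(Add(46312, Rational(-55, 29)), Rational(1, 2)) = Pow(Rational(1342993, 29), Rational(1, 2)) = Mul(Rational(1, 29), Pow(38946797, Rational(1, 2)))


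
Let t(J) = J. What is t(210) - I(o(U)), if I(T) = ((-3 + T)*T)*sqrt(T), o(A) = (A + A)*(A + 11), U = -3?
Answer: 210 - 9792*I*sqrt(3) ≈ 210.0 - 16960.0*I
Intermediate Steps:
o(A) = 2*A*(11 + A) (o(A) = (2*A)*(11 + A) = 2*A*(11 + A))
I(T) = T**(3/2)*(-3 + T) (I(T) = (T*(-3 + T))*sqrt(T) = T**(3/2)*(-3 + T))
t(210) - I(o(U)) = 210 - (2*(-3)*(11 - 3))**(3/2)*(-3 + 2*(-3)*(11 - 3)) = 210 - (2*(-3)*8)**(3/2)*(-3 + 2*(-3)*8) = 210 - (-48)**(3/2)*(-3 - 48) = 210 - (-192*I*sqrt(3))*(-51) = 210 - 9792*I*sqrt(3)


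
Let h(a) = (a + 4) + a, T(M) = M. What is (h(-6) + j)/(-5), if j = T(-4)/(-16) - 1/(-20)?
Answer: 77/50 ≈ 1.5400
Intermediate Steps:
h(a) = 4 + 2*a (h(a) = (4 + a) + a = 4 + 2*a)
j = 3/10 (j = -4/(-16) - 1/(-20) = -4*(-1/16) - 1*(-1/20) = 1/4 + 1/20 = 3/10 ≈ 0.30000)
(h(-6) + j)/(-5) = ((4 + 2*(-6)) + 3/10)/(-5) = ((4 - 12) + 3/10)*(-1/5) = (-8 + 3/10)*(-1/5) = -77/10*(-1/5) = 77/50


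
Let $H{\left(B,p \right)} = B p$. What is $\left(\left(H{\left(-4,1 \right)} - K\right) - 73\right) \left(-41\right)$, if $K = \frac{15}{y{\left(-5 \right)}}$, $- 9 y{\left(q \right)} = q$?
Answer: $4264$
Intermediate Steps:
$y{\left(q \right)} = - \frac{q}{9}$
$K = 27$ ($K = \frac{15}{\left(- \frac{1}{9}\right) \left(-5\right)} = \frac{15}{\frac{5}{9}} = 15 \cdot \frac{9}{5} = 27$)
$\left(\left(H{\left(-4,1 \right)} - K\right) - 73\right) \left(-41\right) = \left(\left(\left(-4\right) 1 - 27\right) - 73\right) \left(-41\right) = \left(\left(-4 - 27\right) - 73\right) \left(-41\right) = \left(-31 - 73\right) \left(-41\right) = \left(-104\right) \left(-41\right) = 4264$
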